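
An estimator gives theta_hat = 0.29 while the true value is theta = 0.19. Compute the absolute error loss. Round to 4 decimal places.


The absolute error loss is |theta_hat - theta|
= |0.29 - 0.19|
= 0.1

0.1


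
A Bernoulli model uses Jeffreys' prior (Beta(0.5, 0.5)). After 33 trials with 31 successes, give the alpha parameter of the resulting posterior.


Posterior = Beta(prior_alpha + successes, prior_beta + failures)
= Beta(0.5 + 31, 0.5 + 2)
Posterior alpha = 0.5 + k = 0.5 + 31 = 31.5

31.5


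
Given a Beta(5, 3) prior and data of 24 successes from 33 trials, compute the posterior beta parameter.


Number of failures = 33 - 24 = 9
Posterior beta = 3 + 9 = 12

12


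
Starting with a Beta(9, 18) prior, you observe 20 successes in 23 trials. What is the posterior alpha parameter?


For a Beta-Binomial conjugate model:
Posterior alpha = prior alpha + number of successes
= 9 + 20 = 29

29


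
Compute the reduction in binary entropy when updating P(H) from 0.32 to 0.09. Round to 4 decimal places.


H_before = -p*log2(p) - (1-p)*log2(1-p) for p=0.32: 0.9044
H_after for p=0.09: 0.4365
Reduction = 0.9044 - 0.4365 = 0.4679

0.4679


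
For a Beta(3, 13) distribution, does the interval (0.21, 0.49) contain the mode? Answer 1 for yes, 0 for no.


Mode of Beta(a,b) = (a-1)/(a+b-2)
= (3-1)/(3+13-2) = 0.1429
Check: 0.21 <= 0.1429 <= 0.49?
Result: 0

0


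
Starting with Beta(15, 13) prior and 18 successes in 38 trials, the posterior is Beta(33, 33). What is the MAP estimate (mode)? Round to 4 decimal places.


The mode of Beta(a, b) when a > 1 and b > 1 is (a-1)/(a+b-2)
= (33 - 1) / (33 + 33 - 2)
= 32 / 64
= 0.5

0.5


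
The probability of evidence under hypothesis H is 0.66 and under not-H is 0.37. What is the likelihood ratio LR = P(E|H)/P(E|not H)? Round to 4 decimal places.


LR = 0.66 / 0.37
= 1.7838

1.7838


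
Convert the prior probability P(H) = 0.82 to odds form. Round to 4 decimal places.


P(not H) = 1 - 0.82 = 0.18
Odds = 0.82 / 0.18 = 4.5556

4.5556


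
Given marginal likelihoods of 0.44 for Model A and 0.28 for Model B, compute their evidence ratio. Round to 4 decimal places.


Ratio = ML(A) / ML(B) = 0.44/0.28
= 1.5714

1.5714


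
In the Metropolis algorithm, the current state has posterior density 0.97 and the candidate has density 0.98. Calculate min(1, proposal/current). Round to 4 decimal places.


Ratio = 0.98/0.97 = 1.0103
Acceptance probability = min(1, 1.0103)
= 1.0

1.0


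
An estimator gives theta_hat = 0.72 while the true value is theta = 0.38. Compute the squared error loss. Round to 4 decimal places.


The squared error loss is (theta_hat - theta)^2
= (0.72 - 0.38)^2
= (0.34)^2 = 0.1156

0.1156


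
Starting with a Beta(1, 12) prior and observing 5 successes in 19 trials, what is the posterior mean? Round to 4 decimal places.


Posterior parameters: alpha = 1 + 5 = 6
beta = 12 + 14 = 26
Posterior mean = alpha / (alpha + beta) = 6 / 32
= 0.1875

0.1875


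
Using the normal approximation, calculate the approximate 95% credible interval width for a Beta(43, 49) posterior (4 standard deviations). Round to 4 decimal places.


Var(Beta) = 43*49/(92^2 * 93) = 0.0027
SD = 0.0517
Width ~ 4*SD = 0.2069

0.2069


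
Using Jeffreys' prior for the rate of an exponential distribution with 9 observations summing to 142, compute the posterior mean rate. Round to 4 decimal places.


Jeffreys' prior leads to posterior Gamma(9, 142).
Mean = 9/142 = 0.0634

0.0634


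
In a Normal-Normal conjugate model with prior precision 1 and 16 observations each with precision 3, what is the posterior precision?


Posterior precision = prior precision + n * observation precision
= 1 + 16 * 3
= 1 + 48 = 49

49


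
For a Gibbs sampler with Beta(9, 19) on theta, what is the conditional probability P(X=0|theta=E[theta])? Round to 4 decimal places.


E[theta] = 9/(9+19) = 0.3214
P(X=0|theta) = 1 - theta = 0.6786

0.6786


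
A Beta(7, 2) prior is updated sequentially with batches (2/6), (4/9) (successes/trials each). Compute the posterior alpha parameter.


Sequential conjugate updating is equivalent to a single batch update.
Total successes across all batches = 6
alpha_posterior = alpha_prior + total_successes = 7 + 6
= 13

13


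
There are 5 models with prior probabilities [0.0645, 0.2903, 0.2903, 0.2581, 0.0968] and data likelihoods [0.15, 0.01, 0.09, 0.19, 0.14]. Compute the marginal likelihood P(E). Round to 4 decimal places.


P(E) = sum over models of P(M_i) * P(E|M_i)
= 0.0645*0.15 + 0.2903*0.01 + 0.2903*0.09 + 0.2581*0.19 + 0.0968*0.14
= 0.1013

0.1013


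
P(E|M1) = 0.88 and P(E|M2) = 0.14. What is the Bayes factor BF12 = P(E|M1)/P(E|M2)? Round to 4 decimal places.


Bayes factor BF12 = P(E|M1) / P(E|M2)
= 0.88 / 0.14
= 6.2857

6.2857


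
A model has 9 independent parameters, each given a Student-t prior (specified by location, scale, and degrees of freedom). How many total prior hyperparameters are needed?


Each Student-t prior needs 3 hyperparameters (location, scale, and degrees of freedom).
Total = 3 * 9 = 27

27


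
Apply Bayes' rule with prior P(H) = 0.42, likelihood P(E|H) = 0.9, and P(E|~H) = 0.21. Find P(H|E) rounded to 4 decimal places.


Step 1: Compute marginal P(E) = P(E|H)P(H) + P(E|~H)P(~H)
= 0.9*0.42 + 0.21*0.58 = 0.4998
Step 2: P(H|E) = P(E|H)P(H)/P(E) = 0.378/0.4998
= 0.7563

0.7563


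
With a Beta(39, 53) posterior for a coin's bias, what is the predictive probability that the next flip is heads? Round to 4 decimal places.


The predictive probability equals the posterior mean.
P(next = heads) = alpha / (alpha + beta)
= 39 / 92 = 0.4239

0.4239


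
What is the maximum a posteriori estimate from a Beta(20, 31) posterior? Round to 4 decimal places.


The MAP estimate equals the mode of the distribution.
Mode of Beta(a,b) = (a-1)/(a+b-2)
= 19/49
= 0.3878

0.3878


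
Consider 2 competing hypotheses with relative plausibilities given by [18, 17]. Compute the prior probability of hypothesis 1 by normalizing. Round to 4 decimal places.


Sum of weights = 18 + 17 = 35
Normalized prior for H1 = 18 / 35
= 0.5143

0.5143


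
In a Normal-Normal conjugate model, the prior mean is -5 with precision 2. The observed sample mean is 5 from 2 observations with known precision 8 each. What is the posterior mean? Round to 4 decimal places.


Posterior precision = tau0 + n*tau = 2 + 2*8 = 18
Posterior mean = (tau0*mu0 + n*tau*xbar) / posterior_precision
= (2*-5 + 2*8*5) / 18
= 70 / 18 = 3.8889

3.8889


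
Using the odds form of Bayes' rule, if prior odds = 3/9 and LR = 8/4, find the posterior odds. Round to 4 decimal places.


Bayes' rule in odds form: posterior odds = prior odds * LR
= (3 * 8) / (9 * 4)
= 24/36 = 0.6667

0.6667


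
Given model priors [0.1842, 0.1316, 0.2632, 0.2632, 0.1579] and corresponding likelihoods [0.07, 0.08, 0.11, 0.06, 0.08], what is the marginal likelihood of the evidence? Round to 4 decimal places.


P(E) = sum_i P(M_i) P(E|M_i)
= 0.0129 + 0.0105 + 0.029 + 0.0158 + 0.0126
= 0.0808

0.0808


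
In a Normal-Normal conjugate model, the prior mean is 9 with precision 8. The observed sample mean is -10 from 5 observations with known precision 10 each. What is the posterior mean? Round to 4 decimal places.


Posterior precision = tau0 + n*tau = 8 + 5*10 = 58
Posterior mean = (tau0*mu0 + n*tau*xbar) / posterior_precision
= (8*9 + 5*10*-10) / 58
= -428 / 58 = -7.3793

-7.3793


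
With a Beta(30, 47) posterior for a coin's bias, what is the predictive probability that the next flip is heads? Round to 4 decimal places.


The predictive probability equals the posterior mean.
P(next = heads) = alpha / (alpha + beta)
= 30 / 77 = 0.3896

0.3896


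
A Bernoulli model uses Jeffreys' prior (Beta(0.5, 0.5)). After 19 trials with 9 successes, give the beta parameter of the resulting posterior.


Posterior = Beta(prior_alpha + successes, prior_beta + failures)
= Beta(0.5 + 9, 0.5 + 10)
Posterior beta = 0.5 + (n - k) = 0.5 + 10 = 10.5

10.5


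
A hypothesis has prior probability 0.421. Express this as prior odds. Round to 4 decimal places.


Odds = P(H) / P(not H) = 0.421 / 0.579
= 0.7271

0.7271


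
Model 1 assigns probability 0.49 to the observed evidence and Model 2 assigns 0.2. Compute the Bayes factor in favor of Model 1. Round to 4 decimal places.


BF = P(data|M1) / P(data|M2)
= 0.49 / 0.2 = 2.45

2.45


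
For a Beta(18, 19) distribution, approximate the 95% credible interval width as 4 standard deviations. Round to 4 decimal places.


Variance of Beta(a,b) = ab / ((a+b)^2 * (a+b+1))
= 18*19 / ((37)^2 * 38)
= 0.0066
SD = sqrt(0.0066) = 0.0811
Width = 4 * SD = 0.3243

0.3243


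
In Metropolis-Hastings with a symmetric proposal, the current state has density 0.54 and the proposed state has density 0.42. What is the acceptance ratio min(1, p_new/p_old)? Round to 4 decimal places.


Ratio = p_new / p_old = 0.42 / 0.54 = 0.7778
Acceptance = min(1, 0.7778) = 0.7778

0.7778


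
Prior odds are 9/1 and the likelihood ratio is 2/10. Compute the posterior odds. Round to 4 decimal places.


Posterior odds = prior odds * likelihood ratio
= (9/1) * (2/10)
= 18 / 10
= 1.8

1.8


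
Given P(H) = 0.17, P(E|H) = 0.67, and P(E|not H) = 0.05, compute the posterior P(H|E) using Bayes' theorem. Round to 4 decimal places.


By Bayes' theorem: P(H|E) = P(E|H)*P(H) / P(E)
P(E) = P(E|H)*P(H) + P(E|not H)*P(not H)
P(E) = 0.67*0.17 + 0.05*0.83 = 0.1554
P(H|E) = 0.67*0.17 / 0.1554 = 0.7329

0.7329


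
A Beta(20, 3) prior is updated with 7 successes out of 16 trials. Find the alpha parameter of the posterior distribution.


In the Beta-Binomial conjugate update:
alpha_post = alpha_prior + successes
= 20 + 7
= 27

27


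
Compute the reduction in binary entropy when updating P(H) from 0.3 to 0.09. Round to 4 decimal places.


H_before = -p*log2(p) - (1-p)*log2(1-p) for p=0.3: 0.8813
H_after for p=0.09: 0.4365
Reduction = 0.8813 - 0.4365 = 0.4448

0.4448


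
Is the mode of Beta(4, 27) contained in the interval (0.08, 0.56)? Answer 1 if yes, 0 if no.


Mode = (a-1)/(a+b-2) = 3/29 = 0.1034
Interval: (0.08, 0.56)
Contains mode? 1

1


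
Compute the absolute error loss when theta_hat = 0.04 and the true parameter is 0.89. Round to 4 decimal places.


L = |theta_hat - theta_true|
= |0.04 - 0.89| = 0.85

0.85


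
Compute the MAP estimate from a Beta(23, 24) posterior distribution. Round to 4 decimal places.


MAP = mode of Beta distribution
= (alpha - 1)/(alpha + beta - 2)
= (23-1)/(23+24-2)
= 22/45 = 0.4889

0.4889


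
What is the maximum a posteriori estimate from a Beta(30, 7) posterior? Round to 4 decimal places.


The MAP estimate equals the mode of the distribution.
Mode of Beta(a,b) = (a-1)/(a+b-2)
= 29/35
= 0.8286

0.8286


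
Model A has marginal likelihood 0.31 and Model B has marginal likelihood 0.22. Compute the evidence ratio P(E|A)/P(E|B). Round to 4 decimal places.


Evidence ratio = P(E|A) / P(E|B)
= 0.31 / 0.22
= 1.4091

1.4091


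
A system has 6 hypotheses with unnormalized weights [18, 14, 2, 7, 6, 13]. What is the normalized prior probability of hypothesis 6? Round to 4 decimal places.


The normalized prior is the weight divided by the total.
Total weight = 60
P(H6) = 13 / 60 = 0.2167

0.2167


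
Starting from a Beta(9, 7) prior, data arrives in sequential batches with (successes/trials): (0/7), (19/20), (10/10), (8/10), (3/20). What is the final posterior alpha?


In sequential Bayesian updating, we sum all successes.
Total successes = 40
Final alpha = 9 + 40 = 49

49


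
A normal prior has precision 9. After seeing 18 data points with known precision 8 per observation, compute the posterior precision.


In the conjugate normal model, precisions add:
tau_posterior = tau_prior + n * tau_data
= 9 + 18*8 = 153

153


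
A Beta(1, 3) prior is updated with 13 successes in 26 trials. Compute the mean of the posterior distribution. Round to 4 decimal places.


After update: Beta(14, 16)
Mean = 14 / (14 + 16) = 14 / 30
= 0.4667

0.4667


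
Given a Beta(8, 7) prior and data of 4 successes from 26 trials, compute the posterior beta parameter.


Number of failures = 26 - 4 = 22
Posterior beta = 7 + 22 = 29

29


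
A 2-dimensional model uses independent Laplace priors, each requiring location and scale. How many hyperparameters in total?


Per parameter: 2 (location and scale).
Total = 2 * 2 = 4

4


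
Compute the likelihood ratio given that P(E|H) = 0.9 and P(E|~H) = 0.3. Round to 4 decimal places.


LR = P(E|H) / P(E|~H)
= 0.9 / 0.3 = 3.0

3.0


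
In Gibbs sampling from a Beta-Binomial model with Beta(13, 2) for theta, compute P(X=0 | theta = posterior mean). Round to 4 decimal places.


Posterior mean = alpha/(alpha+beta) = 13/15 = 0.8667
P(X=0|theta=mean) = 1 - theta = 0.1333

0.1333


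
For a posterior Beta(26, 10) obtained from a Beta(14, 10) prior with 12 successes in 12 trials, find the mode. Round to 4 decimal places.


Mode = (alpha - 1) / (alpha + beta - 2)
= 25 / 34
= 0.7353

0.7353


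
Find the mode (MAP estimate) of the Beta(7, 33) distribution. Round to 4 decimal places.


For Beta(a,b) with a,b > 1:
Mode = (a-1)/(a+b-2) = (7-1)/(40-2)
= 6/38 = 0.1579

0.1579


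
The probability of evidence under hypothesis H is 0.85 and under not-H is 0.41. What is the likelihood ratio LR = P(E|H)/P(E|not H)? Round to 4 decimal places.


LR = 0.85 / 0.41
= 2.0732

2.0732


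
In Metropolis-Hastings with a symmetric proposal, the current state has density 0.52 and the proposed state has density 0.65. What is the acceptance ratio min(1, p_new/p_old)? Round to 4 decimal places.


Ratio = p_new / p_old = 0.65 / 0.52 = 1.25
Acceptance = min(1, 1.25) = 1.0

1.0


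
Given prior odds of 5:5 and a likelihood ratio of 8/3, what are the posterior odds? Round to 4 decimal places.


Posterior odds = prior odds * LR
Prior odds = 5/5 = 1.0
LR = 8/3 = 2.6667
Posterior odds = 1.0 * 2.6667 = 2.6667

2.6667


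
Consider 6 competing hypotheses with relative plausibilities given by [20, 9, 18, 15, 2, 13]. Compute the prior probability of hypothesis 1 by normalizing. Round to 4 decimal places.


Sum of weights = 20 + 9 + 18 + 15 + 2 + 13 = 77
Normalized prior for H1 = 20 / 77
= 0.2597

0.2597


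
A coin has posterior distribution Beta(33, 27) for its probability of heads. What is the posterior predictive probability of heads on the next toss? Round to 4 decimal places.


Posterior predictive = E[theta] = alpha/(alpha+beta)
= 33/60
= 0.55

0.55


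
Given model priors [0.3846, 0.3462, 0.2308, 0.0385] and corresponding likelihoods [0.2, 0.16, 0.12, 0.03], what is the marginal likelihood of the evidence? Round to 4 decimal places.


P(E) = sum_i P(M_i) P(E|M_i)
= 0.0769 + 0.0554 + 0.0277 + 0.0012
= 0.1612

0.1612


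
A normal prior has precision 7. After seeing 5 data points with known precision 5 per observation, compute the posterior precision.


In the conjugate normal model, precisions add:
tau_posterior = tau_prior + n * tau_data
= 7 + 5*5 = 32

32


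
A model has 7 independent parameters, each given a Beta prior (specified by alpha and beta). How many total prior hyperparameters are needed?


Each Beta prior needs 2 hyperparameters (alpha and beta).
Total = 2 * 7 = 14

14


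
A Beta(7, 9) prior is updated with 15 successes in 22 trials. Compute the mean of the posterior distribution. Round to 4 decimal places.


After update: Beta(22, 16)
Mean = 22 / (22 + 16) = 22 / 38
= 0.5789

0.5789


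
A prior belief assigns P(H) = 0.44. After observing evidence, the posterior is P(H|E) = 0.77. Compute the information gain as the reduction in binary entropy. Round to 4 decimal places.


H(prior) = -0.44*log2(0.44) - 0.56*log2(0.56)
= 0.9896
H(post) = -0.77*log2(0.77) - 0.23*log2(0.23)
= 0.778
IG = 0.9896 - 0.778 = 0.2116

0.2116


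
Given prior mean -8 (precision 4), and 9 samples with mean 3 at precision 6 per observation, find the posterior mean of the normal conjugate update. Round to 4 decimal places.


The posterior mean is a precision-weighted average of prior and data.
Post. prec. = 4 + 54 = 58
Post. mean = (-32 + 162)/58 = 130/58 = 2.2414

2.2414


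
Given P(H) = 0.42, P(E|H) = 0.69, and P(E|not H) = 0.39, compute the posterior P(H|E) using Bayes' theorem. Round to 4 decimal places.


By Bayes' theorem: P(H|E) = P(E|H)*P(H) / P(E)
P(E) = P(E|H)*P(H) + P(E|not H)*P(not H)
P(E) = 0.69*0.42 + 0.39*0.58 = 0.516
P(H|E) = 0.69*0.42 / 0.516 = 0.5616

0.5616


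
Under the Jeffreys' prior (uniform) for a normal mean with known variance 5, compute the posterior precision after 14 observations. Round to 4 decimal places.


Prior precision = 0 (flat prior).
Post. prec. = 0 + n/var = 14/5 = 2.8

2.8


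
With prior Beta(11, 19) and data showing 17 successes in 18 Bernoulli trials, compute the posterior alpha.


Conjugate update: alpha_posterior = alpha_prior + k
= 11 + 17 = 28

28


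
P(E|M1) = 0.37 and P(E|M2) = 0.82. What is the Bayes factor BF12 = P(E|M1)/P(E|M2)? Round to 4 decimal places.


Bayes factor BF12 = P(E|M1) / P(E|M2)
= 0.37 / 0.82
= 0.4512

0.4512


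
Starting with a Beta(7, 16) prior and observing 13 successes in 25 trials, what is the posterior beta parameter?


Posterior beta = prior beta + failures
Failures = 25 - 13 = 12
beta_post = 16 + 12 = 28

28


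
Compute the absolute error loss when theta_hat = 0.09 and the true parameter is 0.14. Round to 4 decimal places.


L = |theta_hat - theta_true|
= |0.09 - 0.14| = 0.05

0.05


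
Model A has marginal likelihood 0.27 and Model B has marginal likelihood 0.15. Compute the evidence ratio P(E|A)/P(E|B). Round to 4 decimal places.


Evidence ratio = P(E|A) / P(E|B)
= 0.27 / 0.15
= 1.8

1.8


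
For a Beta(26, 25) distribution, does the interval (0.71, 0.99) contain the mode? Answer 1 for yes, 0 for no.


Mode of Beta(a,b) = (a-1)/(a+b-2)
= (26-1)/(26+25-2) = 0.5102
Check: 0.71 <= 0.5102 <= 0.99?
Result: 0

0


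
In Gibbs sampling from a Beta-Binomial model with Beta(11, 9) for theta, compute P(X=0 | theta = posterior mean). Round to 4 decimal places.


Posterior mean = alpha/(alpha+beta) = 11/20 = 0.55
P(X=0|theta=mean) = 1 - theta = 0.45

0.45


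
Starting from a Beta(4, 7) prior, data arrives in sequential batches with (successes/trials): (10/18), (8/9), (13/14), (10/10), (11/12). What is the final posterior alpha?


In sequential Bayesian updating, we sum all successes.
Total successes = 52
Final alpha = 4 + 52 = 56

56


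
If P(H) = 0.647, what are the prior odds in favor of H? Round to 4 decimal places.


Prior odds = P(H) / (1 - P(H))
= 0.647 / 0.353
= 1.8329

1.8329


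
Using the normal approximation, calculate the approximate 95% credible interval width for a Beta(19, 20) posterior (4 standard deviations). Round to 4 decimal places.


Var(Beta) = 19*20/(39^2 * 40) = 0.0062
SD = 0.079
Width ~ 4*SD = 0.3161

0.3161


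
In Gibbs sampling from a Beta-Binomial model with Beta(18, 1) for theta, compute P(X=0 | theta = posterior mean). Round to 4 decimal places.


Posterior mean = alpha/(alpha+beta) = 18/19 = 0.9474
P(X=0|theta=mean) = 1 - theta = 0.0526

0.0526


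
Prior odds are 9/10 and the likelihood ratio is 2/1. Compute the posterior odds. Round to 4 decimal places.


Posterior odds = prior odds * likelihood ratio
= (9/10) * (2/1)
= 18 / 10
= 1.8

1.8


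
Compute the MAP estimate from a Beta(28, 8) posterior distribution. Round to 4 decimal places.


MAP = mode of Beta distribution
= (alpha - 1)/(alpha + beta - 2)
= (28-1)/(28+8-2)
= 27/34 = 0.7941

0.7941


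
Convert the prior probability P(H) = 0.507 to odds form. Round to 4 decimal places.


P(not H) = 1 - 0.507 = 0.493
Odds = 0.507 / 0.493 = 1.0284

1.0284


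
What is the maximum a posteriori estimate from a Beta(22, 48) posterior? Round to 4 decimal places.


The MAP estimate equals the mode of the distribution.
Mode of Beta(a,b) = (a-1)/(a+b-2)
= 21/68
= 0.3088

0.3088


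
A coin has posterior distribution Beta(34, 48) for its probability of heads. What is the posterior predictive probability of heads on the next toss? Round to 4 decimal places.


Posterior predictive = E[theta] = alpha/(alpha+beta)
= 34/82
= 0.4146

0.4146


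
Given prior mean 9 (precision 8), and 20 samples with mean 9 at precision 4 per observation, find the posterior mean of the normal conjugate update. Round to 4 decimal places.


The posterior mean is a precision-weighted average of prior and data.
Post. prec. = 8 + 80 = 88
Post. mean = (72 + 720)/88 = 792/88 = 9.0

9.0


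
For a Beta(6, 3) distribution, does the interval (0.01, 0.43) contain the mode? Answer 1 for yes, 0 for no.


Mode of Beta(a,b) = (a-1)/(a+b-2)
= (6-1)/(6+3-2) = 0.7143
Check: 0.01 <= 0.7143 <= 0.43?
Result: 0

0


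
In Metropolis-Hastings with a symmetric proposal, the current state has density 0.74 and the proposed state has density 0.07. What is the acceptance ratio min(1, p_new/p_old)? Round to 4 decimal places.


Ratio = p_new / p_old = 0.07 / 0.74 = 0.0946
Acceptance = min(1, 0.0946) = 0.0946

0.0946


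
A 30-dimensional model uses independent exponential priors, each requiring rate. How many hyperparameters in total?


Per parameter: 1 (rate).
Total = 30 * 1 = 30

30


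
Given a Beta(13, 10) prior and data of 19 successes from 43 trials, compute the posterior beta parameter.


Number of failures = 43 - 19 = 24
Posterior beta = 10 + 24 = 34

34


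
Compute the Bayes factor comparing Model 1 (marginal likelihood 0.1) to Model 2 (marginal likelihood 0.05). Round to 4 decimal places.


BF12 = marginal likelihood of M1 / marginal likelihood of M2
= 0.1/0.05
= 2.0

2.0


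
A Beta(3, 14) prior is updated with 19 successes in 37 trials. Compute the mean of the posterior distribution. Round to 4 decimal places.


After update: Beta(22, 32)
Mean = 22 / (22 + 32) = 22 / 54
= 0.4074

0.4074


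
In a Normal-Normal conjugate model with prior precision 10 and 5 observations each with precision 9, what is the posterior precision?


Posterior precision = prior precision + n * observation precision
= 10 + 5 * 9
= 10 + 45 = 55

55


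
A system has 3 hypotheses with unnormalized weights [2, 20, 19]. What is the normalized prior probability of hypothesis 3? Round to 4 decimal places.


The normalized prior is the weight divided by the total.
Total weight = 41
P(H3) = 19 / 41 = 0.4634

0.4634


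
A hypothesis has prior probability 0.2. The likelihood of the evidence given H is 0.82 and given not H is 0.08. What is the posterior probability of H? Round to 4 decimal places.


Using Bayes' theorem:
P(E) = 0.2 * 0.82 + 0.8 * 0.08
P(E) = 0.228
P(H|E) = (0.2 * 0.82) / 0.228 = 0.7193

0.7193


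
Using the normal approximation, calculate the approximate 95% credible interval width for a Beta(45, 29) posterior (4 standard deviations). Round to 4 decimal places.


Var(Beta) = 45*29/(74^2 * 75) = 0.0032
SD = 0.0564
Width ~ 4*SD = 0.2255

0.2255


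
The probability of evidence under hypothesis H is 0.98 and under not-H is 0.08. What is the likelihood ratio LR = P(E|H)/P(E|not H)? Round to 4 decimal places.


LR = 0.98 / 0.08
= 12.25

12.25


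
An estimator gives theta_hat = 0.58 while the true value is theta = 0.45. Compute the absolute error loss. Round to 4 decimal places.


The absolute error loss is |theta_hat - theta|
= |0.58 - 0.45|
= 0.13

0.13


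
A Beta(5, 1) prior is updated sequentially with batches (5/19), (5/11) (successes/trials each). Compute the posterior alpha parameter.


Sequential conjugate updating is equivalent to a single batch update.
Total successes across all batches = 10
alpha_posterior = alpha_prior + total_successes = 5 + 10
= 15

15


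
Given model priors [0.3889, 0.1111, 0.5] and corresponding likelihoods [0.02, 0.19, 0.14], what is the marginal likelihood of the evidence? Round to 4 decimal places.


P(E) = sum_i P(M_i) P(E|M_i)
= 0.0078 + 0.0211 + 0.07
= 0.0989

0.0989


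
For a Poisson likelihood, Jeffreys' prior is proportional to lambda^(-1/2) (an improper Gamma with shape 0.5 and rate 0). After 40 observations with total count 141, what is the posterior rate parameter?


Jeffreys' prior for Poisson is proportional to lambda^(-1/2).
Posterior is Gamma(0.5 + S, 0 + n) = Gamma(0.5 + 141, 40).
Posterior rate = 0 + n = 40

40.0


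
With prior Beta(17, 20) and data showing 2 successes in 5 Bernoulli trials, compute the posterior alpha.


Conjugate update: alpha_posterior = alpha_prior + k
= 17 + 2 = 19

19


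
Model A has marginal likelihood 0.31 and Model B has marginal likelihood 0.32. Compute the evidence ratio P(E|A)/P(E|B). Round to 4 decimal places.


Evidence ratio = P(E|A) / P(E|B)
= 0.31 / 0.32
= 0.9688

0.9688


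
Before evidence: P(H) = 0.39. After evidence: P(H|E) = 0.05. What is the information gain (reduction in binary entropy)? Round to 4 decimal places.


Prior entropy = 0.9648
Posterior entropy = 0.2864
Information gain = 0.9648 - 0.2864 = 0.6784

0.6784


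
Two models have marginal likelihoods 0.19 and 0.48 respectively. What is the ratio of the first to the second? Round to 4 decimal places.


Evidence ratio = 0.19 / 0.48
= 0.3958

0.3958


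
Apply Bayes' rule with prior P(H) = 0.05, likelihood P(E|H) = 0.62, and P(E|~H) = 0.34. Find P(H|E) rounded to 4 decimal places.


Step 1: Compute marginal P(E) = P(E|H)P(H) + P(E|~H)P(~H)
= 0.62*0.05 + 0.34*0.95 = 0.354
Step 2: P(H|E) = P(E|H)P(H)/P(E) = 0.031/0.354
= 0.0876

0.0876


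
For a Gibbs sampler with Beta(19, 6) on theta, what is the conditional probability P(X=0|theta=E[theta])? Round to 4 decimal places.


E[theta] = 19/(19+6) = 0.76
P(X=0|theta) = 1 - theta = 0.24

0.24


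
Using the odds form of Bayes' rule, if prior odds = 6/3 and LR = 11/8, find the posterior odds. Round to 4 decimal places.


Bayes' rule in odds form: posterior odds = prior odds * LR
= (6 * 11) / (3 * 8)
= 66/24 = 2.75

2.75


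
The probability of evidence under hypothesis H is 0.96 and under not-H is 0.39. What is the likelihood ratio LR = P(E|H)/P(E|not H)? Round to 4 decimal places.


LR = 0.96 / 0.39
= 2.4615

2.4615


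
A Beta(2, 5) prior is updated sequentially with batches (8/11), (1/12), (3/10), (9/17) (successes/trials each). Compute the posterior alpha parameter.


Sequential conjugate updating is equivalent to a single batch update.
Total successes across all batches = 21
alpha_posterior = alpha_prior + total_successes = 2 + 21
= 23

23


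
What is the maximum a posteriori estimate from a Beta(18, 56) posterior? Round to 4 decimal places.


The MAP estimate equals the mode of the distribution.
Mode of Beta(a,b) = (a-1)/(a+b-2)
= 17/72
= 0.2361

0.2361


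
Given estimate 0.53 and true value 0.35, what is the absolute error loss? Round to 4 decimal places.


Absolute error = |estimate - true|
= |0.18| = 0.18

0.18


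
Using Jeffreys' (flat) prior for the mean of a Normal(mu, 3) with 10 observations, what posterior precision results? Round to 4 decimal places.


Flat prior means prior precision is 0.
Posterior precision = n / sigma^2 = 10/3 = 3.3333

3.3333


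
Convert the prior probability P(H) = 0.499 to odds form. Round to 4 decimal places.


P(not H) = 1 - 0.499 = 0.501
Odds = 0.499 / 0.501 = 0.996

0.996


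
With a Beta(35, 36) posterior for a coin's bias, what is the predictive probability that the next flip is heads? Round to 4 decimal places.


The predictive probability equals the posterior mean.
P(next = heads) = alpha / (alpha + beta)
= 35 / 71 = 0.493

0.493


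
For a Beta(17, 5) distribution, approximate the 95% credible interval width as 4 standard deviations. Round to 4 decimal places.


Variance of Beta(a,b) = ab / ((a+b)^2 * (a+b+1))
= 17*5 / ((22)^2 * 23)
= 0.0076
SD = sqrt(0.0076) = 0.0874
Width = 4 * SD = 0.3495

0.3495


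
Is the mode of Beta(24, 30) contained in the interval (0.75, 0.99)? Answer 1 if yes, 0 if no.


Mode = (a-1)/(a+b-2) = 23/52 = 0.4423
Interval: (0.75, 0.99)
Contains mode? 0

0


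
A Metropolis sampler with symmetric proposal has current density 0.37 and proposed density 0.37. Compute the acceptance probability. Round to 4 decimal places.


For symmetric proposals, acceptance = min(1, pi(x*)/pi(x))
= min(1, 0.37/0.37)
= min(1, 1.0) = 1.0

1.0


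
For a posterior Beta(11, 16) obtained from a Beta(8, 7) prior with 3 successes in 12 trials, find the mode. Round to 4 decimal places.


Mode = (alpha - 1) / (alpha + beta - 2)
= 10 / 25
= 0.4

0.4


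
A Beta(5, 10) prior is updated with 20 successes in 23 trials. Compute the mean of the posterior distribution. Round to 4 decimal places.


After update: Beta(25, 13)
Mean = 25 / (25 + 13) = 25 / 38
= 0.6579

0.6579


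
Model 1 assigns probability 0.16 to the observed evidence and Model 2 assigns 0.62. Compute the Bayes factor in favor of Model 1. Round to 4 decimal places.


BF = P(data|M1) / P(data|M2)
= 0.16 / 0.62 = 0.2581

0.2581


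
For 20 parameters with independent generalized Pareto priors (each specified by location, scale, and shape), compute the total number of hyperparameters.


A generalized Pareto prior has 3 hyperparameters per parameter.
Total = 20 * 3 = 60

60


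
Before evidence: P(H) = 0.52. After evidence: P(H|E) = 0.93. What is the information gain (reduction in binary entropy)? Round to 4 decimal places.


Prior entropy = 0.9988
Posterior entropy = 0.3659
Information gain = 0.9988 - 0.3659 = 0.6329

0.6329


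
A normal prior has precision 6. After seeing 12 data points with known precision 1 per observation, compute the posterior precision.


In the conjugate normal model, precisions add:
tau_posterior = tau_prior + n * tau_data
= 6 + 12*1 = 18

18


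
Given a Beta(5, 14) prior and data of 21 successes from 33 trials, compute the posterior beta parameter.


Number of failures = 33 - 21 = 12
Posterior beta = 14 + 12 = 26

26


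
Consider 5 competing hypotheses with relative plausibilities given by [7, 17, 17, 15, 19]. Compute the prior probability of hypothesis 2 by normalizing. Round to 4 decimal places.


Sum of weights = 7 + 17 + 17 + 15 + 19 = 75
Normalized prior for H2 = 17 / 75
= 0.2267

0.2267


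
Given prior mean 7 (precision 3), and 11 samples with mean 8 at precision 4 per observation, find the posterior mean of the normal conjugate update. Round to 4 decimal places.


The posterior mean is a precision-weighted average of prior and data.
Post. prec. = 3 + 44 = 47
Post. mean = (21 + 352)/47 = 373/47 = 7.9362

7.9362


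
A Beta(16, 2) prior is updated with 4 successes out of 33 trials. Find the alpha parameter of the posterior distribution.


In the Beta-Binomial conjugate update:
alpha_post = alpha_prior + successes
= 16 + 4
= 20

20


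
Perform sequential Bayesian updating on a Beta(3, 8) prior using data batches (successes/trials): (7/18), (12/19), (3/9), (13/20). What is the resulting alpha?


Accumulate successes: 35
Posterior alpha = prior alpha + sum of successes
= 3 + 35 = 38

38


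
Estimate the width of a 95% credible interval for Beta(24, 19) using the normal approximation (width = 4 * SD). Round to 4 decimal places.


For Beta(a,b): Var = ab/((a+b)^2(a+b+1))
Var = 0.0056, SD = 0.0749
Approximate 95% CI width = 4 * 0.0749 = 0.2995

0.2995


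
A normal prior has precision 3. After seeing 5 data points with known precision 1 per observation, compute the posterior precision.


In the conjugate normal model, precisions add:
tau_posterior = tau_prior + n * tau_data
= 3 + 5*1 = 8

8


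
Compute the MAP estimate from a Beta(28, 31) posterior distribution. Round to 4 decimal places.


MAP = mode of Beta distribution
= (alpha - 1)/(alpha + beta - 2)
= (28-1)/(28+31-2)
= 27/57 = 0.4737

0.4737


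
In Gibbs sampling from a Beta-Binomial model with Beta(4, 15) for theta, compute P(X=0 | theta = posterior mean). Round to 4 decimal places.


Posterior mean = alpha/(alpha+beta) = 4/19 = 0.2105
P(X=0|theta=mean) = 1 - theta = 0.7895

0.7895


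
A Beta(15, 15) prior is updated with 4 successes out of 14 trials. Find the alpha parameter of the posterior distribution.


In the Beta-Binomial conjugate update:
alpha_post = alpha_prior + successes
= 15 + 4
= 19

19


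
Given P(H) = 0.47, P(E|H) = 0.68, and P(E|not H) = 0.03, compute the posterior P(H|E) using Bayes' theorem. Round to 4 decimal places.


By Bayes' theorem: P(H|E) = P(E|H)*P(H) / P(E)
P(E) = P(E|H)*P(H) + P(E|not H)*P(not H)
P(E) = 0.68*0.47 + 0.03*0.53 = 0.3355
P(H|E) = 0.68*0.47 / 0.3355 = 0.9526

0.9526


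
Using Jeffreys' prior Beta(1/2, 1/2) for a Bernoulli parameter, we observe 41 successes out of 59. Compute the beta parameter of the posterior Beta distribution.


Conjugate update: Beta(0.5 + k, 0.5 + n - k).
k = 41, n - k = 18
Posterior beta = 0.5 + (n - k) = 0.5 + 18 = 18.5

18.5


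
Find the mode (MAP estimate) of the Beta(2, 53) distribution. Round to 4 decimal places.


For Beta(a,b) with a,b > 1:
Mode = (a-1)/(a+b-2) = (2-1)/(55-2)
= 1/53 = 0.0189

0.0189


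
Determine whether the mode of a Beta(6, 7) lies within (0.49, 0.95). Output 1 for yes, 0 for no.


First find the mode: (a-1)/(a+b-2) = 0.4545
Is 0.4545 in (0.49, 0.95)? 0

0


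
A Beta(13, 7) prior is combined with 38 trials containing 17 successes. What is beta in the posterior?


In conjugate updating:
beta_posterior = beta_prior + (n - k)
= 7 + (38 - 17)
= 7 + 21 = 28

28


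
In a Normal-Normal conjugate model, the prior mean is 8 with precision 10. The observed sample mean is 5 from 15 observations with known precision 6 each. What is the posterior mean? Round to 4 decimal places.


Posterior precision = tau0 + n*tau = 10 + 15*6 = 100
Posterior mean = (tau0*mu0 + n*tau*xbar) / posterior_precision
= (10*8 + 15*6*5) / 100
= 530 / 100 = 5.3

5.3


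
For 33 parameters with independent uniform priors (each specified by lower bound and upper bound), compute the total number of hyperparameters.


A uniform prior has 2 hyperparameters per parameter.
Total = 33 * 2 = 66

66


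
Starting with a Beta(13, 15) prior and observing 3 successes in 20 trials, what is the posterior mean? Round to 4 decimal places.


Posterior parameters: alpha = 13 + 3 = 16
beta = 15 + 17 = 32
Posterior mean = alpha / (alpha + beta) = 16 / 48
= 0.3333

0.3333


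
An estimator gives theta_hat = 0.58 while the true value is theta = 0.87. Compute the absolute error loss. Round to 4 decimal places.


The absolute error loss is |theta_hat - theta|
= |0.58 - 0.87|
= 0.29

0.29


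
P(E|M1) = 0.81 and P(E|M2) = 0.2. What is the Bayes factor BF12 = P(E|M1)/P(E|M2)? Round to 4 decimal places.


Bayes factor BF12 = P(E|M1) / P(E|M2)
= 0.81 / 0.2
= 4.05

4.05


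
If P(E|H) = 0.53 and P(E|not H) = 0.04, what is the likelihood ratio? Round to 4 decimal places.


Likelihood ratio = P(E|H) / P(E|not H)
= 0.53 / 0.04
= 13.25

13.25


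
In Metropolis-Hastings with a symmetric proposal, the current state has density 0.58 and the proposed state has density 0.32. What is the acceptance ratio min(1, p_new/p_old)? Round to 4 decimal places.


Ratio = p_new / p_old = 0.32 / 0.58 = 0.5517
Acceptance = min(1, 0.5517) = 0.5517

0.5517


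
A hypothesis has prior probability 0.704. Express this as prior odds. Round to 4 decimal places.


Odds = P(H) / P(not H) = 0.704 / 0.296
= 2.3784

2.3784


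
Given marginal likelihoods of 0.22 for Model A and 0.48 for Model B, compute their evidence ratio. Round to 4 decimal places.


Ratio = ML(A) / ML(B) = 0.22/0.48
= 0.4583

0.4583


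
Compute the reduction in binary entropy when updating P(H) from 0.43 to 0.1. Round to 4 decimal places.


H_before = -p*log2(p) - (1-p)*log2(1-p) for p=0.43: 0.9858
H_after for p=0.1: 0.469
Reduction = 0.9858 - 0.469 = 0.5168

0.5168


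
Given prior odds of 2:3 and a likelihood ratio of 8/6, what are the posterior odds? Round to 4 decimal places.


Posterior odds = prior odds * LR
Prior odds = 2/3 = 0.6667
LR = 8/6 = 1.3333
Posterior odds = 0.6667 * 1.3333 = 0.8889

0.8889


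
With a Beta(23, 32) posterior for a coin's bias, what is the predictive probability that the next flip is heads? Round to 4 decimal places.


The predictive probability equals the posterior mean.
P(next = heads) = alpha / (alpha + beta)
= 23 / 55 = 0.4182

0.4182


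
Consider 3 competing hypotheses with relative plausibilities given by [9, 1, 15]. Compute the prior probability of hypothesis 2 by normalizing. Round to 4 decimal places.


Sum of weights = 9 + 1 + 15 = 25
Normalized prior for H2 = 1 / 25
= 0.04

0.04


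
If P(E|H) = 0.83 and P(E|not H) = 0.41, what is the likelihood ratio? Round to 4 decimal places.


Likelihood ratio = P(E|H) / P(E|not H)
= 0.83 / 0.41
= 2.0244

2.0244


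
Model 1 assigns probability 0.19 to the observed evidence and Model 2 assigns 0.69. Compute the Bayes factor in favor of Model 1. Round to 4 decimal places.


BF = P(data|M1) / P(data|M2)
= 0.19 / 0.69 = 0.2754

0.2754


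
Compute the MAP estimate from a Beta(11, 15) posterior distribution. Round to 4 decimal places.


MAP = mode of Beta distribution
= (alpha - 1)/(alpha + beta - 2)
= (11-1)/(11+15-2)
= 10/24 = 0.4167

0.4167


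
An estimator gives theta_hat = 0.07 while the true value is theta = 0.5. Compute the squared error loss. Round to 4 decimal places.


The squared error loss is (theta_hat - theta)^2
= (0.07 - 0.5)^2
= (-0.43)^2 = 0.1849

0.1849


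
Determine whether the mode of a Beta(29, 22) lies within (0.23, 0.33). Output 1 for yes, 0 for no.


First find the mode: (a-1)/(a+b-2) = 0.5714
Is 0.5714 in (0.23, 0.33)? 0

0


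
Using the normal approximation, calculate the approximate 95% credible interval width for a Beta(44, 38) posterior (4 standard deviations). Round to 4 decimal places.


Var(Beta) = 44*38/(82^2 * 83) = 0.003
SD = 0.0547
Width ~ 4*SD = 0.2189

0.2189


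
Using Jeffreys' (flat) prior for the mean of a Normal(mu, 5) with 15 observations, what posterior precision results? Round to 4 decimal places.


Flat prior means prior precision is 0.
Posterior precision = n / sigma^2 = 15/5 = 3.0

3.0


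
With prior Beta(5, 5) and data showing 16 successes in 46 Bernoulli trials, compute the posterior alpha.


Conjugate update: alpha_posterior = alpha_prior + k
= 5 + 16 = 21

21


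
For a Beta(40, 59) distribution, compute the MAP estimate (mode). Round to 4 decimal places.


MAP = mode = (a-1)/(a+b-2)
= (40-1)/(40+59-2)
= 39/97 = 0.4021

0.4021


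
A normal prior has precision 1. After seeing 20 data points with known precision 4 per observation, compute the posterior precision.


In the conjugate normal model, precisions add:
tau_posterior = tau_prior + n * tau_data
= 1 + 20*4 = 81

81


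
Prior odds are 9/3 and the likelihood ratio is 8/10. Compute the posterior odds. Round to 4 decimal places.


Posterior odds = prior odds * likelihood ratio
= (9/3) * (8/10)
= 72 / 30
= 2.4

2.4


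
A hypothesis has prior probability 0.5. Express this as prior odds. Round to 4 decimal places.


Odds = P(H) / P(not H) = 0.5 / 0.5
= 1.0

1.0


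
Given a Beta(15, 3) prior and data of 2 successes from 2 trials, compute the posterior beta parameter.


Number of failures = 2 - 2 = 0
Posterior beta = 3 + 0 = 3

3


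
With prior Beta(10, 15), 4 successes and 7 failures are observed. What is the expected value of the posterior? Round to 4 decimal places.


Posterior = Beta(14, 22)
E[theta] = alpha/(alpha+beta)
= 14/36 = 0.3889

0.3889
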